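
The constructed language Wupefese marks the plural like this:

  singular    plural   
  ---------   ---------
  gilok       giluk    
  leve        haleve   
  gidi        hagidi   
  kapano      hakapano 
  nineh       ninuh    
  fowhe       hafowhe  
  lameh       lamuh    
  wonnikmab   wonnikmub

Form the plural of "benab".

benub

lameh and fowhe both have last vowel 'e' yet inflect differently (lamuh, hafowhe), so the last vowel is not what conditions the rule; whether the stem ends in a vowel or a consonant is.
"benab" ends in a consonant. The stems ending in a consonant (gilok → giluk, lameh → lamuh, wonnikmab → wonnikmub) change the last vowel to 'u'.
So benab → benub.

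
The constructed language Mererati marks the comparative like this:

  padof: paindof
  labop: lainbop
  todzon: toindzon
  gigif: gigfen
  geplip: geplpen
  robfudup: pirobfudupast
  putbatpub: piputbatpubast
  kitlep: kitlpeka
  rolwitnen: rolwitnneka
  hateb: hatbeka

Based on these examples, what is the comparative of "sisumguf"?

padof and gigif both end in -f yet inflect differently (paindof, gigfen), so the final letter is not what conditions the rule; the last vowel is.
"sisumguf" has last vowel 'u'. The stems whose last vowel is 'u' (robfudup → pirobfudupast, putbatpub → piputbatpubast) add pi- … -ast around the stem.
The other patterns: stems whose last vowel is 'o' insert -in- after the first vowel; stems whose last vowel is 'i' delete the last vowel and add -en; stems whose last vowel is 'e' delete the last vowel and add -eka.
So sisumguf → pisisumgufast.

pisisumgufast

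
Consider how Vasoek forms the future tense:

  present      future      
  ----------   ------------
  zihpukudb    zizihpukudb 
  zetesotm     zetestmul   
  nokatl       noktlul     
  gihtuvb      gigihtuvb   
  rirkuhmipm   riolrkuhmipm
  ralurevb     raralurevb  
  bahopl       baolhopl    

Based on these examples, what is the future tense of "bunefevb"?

"bunefevb" has second-to-last letter 'v'. The stems whose second-to-last letter is 'v' (gihtuvb → gigihtuvb, ralurevb → raralurevb) repeat the first consonant+vowel as a prefix.
The other patterns: stems whose second-to-last letter is 't' delete the last vowel and add -ul; stems whose second-to-last letter is 'p' insert -ol- after the first vowel.
So bunefevb → bubunefevb.

bubunefevb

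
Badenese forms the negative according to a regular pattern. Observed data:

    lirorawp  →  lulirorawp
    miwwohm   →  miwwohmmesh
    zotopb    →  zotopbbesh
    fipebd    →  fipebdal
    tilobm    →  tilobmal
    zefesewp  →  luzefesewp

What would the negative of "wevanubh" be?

wevanubhal

tilobm and miwwohm both end in -m yet inflect differently (tilobmal, miwwohmmesh), so the final letter is not what conditions the rule; the second-to-last letter is.
"wevanubh" has second-to-last letter 'b'. The stems whose second-to-last letter is 'b' (fipebd → fipebdal, tilobm → tilobmal) add -al.
The other patterns: stems whose second-to-last letter is 'w' add the prefix lu-; stems whose second-to-last letter is 'h' or 'p' double the final consonant and add -esh.
So wevanubh → wevanubhal.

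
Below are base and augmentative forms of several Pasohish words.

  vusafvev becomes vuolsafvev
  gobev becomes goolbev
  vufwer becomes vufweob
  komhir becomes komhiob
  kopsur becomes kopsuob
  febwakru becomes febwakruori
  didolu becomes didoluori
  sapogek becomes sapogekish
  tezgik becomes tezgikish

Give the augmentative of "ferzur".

vusafvev and vufwer both have last vowel 'e' yet inflect differently (vuolsafvev, vufweob), so the last vowel is not what conditions the rule; the final letter is.
"ferzur" ends in -r. The stems ending in -r (vufwer → vufweob, komhir → komhiob, kopsur → kopsuob) drop the final letter and add -ob.
So ferzur → ferzuob.

ferzuob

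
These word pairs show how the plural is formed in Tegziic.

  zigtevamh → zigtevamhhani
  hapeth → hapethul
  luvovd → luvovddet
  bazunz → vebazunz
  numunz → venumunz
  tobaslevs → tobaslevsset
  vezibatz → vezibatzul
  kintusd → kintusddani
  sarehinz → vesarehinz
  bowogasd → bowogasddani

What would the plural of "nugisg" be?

"nugisg" has second-to-last letter 's'. The stems whose second-to-last letter is 's' (kintusd → kintusddani, bowogasd → bowogasddani) double the final consonant and add -ani.
The other patterns: stems whose second-to-last letter is 't' add -ul; stems whose second-to-last letter is 'n' add the prefix ve-; stems whose second-to-last letter is 'v' double the final consonant and add -et.
So nugisg → nugisggani.

nugisggani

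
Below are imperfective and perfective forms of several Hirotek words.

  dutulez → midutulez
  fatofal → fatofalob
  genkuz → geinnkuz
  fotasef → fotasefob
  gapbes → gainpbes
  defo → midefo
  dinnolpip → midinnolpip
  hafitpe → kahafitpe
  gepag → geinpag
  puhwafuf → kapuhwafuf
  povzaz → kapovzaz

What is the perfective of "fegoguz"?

"fegoguz" begins with f-. The stems beginning with f- (fatofal → fatofalob, fotasef → fotasefob) add -ob.
So fegoguz → fegoguzob.

fegoguzob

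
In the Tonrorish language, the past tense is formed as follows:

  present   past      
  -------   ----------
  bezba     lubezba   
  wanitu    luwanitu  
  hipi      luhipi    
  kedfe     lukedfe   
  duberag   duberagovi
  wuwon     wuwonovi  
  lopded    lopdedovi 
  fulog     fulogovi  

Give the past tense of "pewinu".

bezba and duberag both have last vowel 'a' yet inflect differently (lubezba, duberagovi), so the last vowel is not what conditions the rule; whether the stem ends in a vowel or a consonant is.
"pewinu" ends in a vowel. The stems ending in a vowel (bezba → lubezba, wanitu → luwanitu, hipi → luhipi) add the prefix lu-.
So pewinu → lupewinu.

lupewinu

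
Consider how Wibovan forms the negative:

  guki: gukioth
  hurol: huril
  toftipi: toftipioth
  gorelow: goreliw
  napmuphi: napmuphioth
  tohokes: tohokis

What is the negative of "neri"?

"neri" ends in -i. The stems ending in -i (guki → gukioth, toftipi → toftipioth, napmuphi → napmuphioth) add -oth.
The other pattern: stems ending in -l, -s or -w change the last vowel to 'i'.
So neri → nerioth.

nerioth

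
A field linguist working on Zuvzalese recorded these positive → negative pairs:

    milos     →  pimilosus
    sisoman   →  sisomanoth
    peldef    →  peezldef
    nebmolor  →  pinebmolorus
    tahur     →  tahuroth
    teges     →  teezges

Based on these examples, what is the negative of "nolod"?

pinolodus

milos and teges both end in -s yet inflect differently (pimilosus, teezges), so the final letter is not what conditions the rule; the last vowel is.
"nolod" has last vowel 'o'. The stems whose last vowel is 'o' (nebmolor → pinebmolorus, milos → pimilosus) add pi- … -us around the stem.
So nolod → pinolodus.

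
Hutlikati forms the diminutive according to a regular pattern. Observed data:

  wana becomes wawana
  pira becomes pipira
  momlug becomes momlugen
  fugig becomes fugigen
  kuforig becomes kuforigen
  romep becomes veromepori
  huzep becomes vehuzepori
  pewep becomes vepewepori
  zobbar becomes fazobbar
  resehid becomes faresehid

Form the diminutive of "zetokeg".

wana and zobbar both have last vowel 'a' yet inflect differently (wawana, fazobbar), so the last vowel is not what conditions the rule; the final letter is.
"zetokeg" ends in -g. The stems ending in -g (momlug → momlugen, fugig → fugigen, kuforig → kuforigen) add -en.
The other patterns: stems ending in -a repeat the first consonant+vowel as a prefix; stems ending in -p add ve- … -ori around the stem; stems ending in -d or -r add the prefix fa-.
So zetokeg → zetokegen.

zetokegen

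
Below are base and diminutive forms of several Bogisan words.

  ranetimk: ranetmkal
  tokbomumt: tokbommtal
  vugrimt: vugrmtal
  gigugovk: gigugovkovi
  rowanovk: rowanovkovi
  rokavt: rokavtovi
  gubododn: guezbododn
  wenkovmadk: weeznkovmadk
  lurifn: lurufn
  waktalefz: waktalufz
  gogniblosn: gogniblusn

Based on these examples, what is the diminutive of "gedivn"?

gedivnovi

"gedivn" has second-to-last letter 'v'. The stems whose second-to-last letter is 'v' (gigugovk → gigugovkovi, rowanovk → rowanovkovi, rokavt → rokavtovi) add -ovi.
So gedivn → gedivnovi.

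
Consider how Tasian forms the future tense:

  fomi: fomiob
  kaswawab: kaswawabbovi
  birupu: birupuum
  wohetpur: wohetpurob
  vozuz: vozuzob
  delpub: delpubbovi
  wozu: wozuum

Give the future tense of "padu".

paduum

birupu and delpub both have last vowel 'u' yet inflect differently (birupuum, delpubbovi), so the last vowel is not what conditions the rule; the final letter is.
"padu" ends in -u. The stems ending in -u (birupu → birupuum, wozu → wozuum) add -um.
The other patterns: stems ending in -b double the final consonant and add -ovi; stems ending in -i, -r or -z add -ob.
So padu → paduum.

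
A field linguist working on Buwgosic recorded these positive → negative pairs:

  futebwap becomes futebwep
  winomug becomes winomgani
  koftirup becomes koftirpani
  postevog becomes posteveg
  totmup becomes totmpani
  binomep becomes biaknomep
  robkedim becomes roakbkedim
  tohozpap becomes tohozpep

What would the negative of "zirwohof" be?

zirwohef

"zirwohof" has last vowel 'o'. The one such stem in the data (postevog → posteveg) changes the last vowel to 'e' (as do futebwap, tohozpap), so the same rule applies.
The other patterns: stems whose last vowel is 'u' delete the last vowel and add -ani; stems whose last vowel is 'e' or 'i' insert -ak- after the first vowel.
So zirwohof → zirwohef.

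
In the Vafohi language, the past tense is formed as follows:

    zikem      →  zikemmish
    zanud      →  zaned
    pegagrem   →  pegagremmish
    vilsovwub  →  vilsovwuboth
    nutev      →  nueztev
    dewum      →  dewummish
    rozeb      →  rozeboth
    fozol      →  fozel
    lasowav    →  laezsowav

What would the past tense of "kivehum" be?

pegagrem and nutev both have last vowel 'e' yet inflect differently (pegagremmish, nueztev), so the last vowel is not what conditions the rule; the final letter is.
"kivehum" ends in -m. The stems ending in -m (dewum → dewummish, pegagrem → pegagremmish, zikem → zikemmish) double the final consonant and add -ish.
The other patterns: stems ending in -v insert -ez- after the first vowel; stems ending in -b add -oth; stems ending in -d or -l change the last vowel to 'e'.
So kivehum → kivehummish.

kivehummish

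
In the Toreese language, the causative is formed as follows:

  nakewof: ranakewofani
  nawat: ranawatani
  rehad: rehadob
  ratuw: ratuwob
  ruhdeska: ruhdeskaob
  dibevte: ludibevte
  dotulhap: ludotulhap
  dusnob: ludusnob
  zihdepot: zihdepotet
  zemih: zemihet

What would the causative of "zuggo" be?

zuggoet

nawat and zihdepot both end in -t yet inflect differently (ranawatani, zihdepotet), so the final letter is not what conditions the rule; the first letter is.
"zuggo" begins with z-. The stems beginning with z- (zihdepot → zihdepotet, zemih → zemihet) add -et.
So zuggo → zuggoet.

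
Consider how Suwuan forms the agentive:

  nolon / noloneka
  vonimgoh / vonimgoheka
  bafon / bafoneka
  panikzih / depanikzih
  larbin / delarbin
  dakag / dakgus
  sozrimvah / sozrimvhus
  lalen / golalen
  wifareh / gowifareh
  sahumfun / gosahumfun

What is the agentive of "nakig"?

denakig

vonimgoh and panikzih both end in -h yet inflect differently (vonimgoheka, depanikzih), so the final letter is not what conditions the rule; the last vowel is.
"nakig" has last vowel 'i'. The stems whose last vowel is 'i' (panikzih → depanikzih, larbin → delarbin) add the prefix de-.
The other patterns: stems whose last vowel is 'o' add -eka; stems whose last vowel is 'a' delete the last vowel and add -us; stems whose last vowel is 'e' or 'u' add the prefix go-.
So nakig → denakig.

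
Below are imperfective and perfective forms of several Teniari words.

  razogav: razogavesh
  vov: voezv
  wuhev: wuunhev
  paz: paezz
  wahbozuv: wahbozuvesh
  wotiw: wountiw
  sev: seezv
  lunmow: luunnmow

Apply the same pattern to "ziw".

ziezw

"ziw" has 1 vowel. The stems with 1 vowel (paz → paezz, vov → voezv, sev → seezv) insert -ez- after the first vowel.
So ziw → ziezw.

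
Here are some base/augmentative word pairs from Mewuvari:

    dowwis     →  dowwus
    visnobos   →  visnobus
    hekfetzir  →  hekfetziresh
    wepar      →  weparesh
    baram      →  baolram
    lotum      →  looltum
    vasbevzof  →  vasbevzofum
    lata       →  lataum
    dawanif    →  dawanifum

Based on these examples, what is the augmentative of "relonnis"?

relonnus

"relonnis" ends in -s. The stems ending in -s (dowwis → dowwus, visnobos → visnobus) change the last vowel to 'u'.
So relonnis → relonnus.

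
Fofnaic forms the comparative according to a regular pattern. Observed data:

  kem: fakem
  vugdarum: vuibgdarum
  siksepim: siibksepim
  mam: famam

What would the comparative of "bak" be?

vugdarum and mam both end in -m yet inflect differently (vuibgdarum, famam), so the final letter is not what conditions the rule; the number of vowels is.
"bak" has 1 vowel. The stems with 1 vowel (mam → famam, kem → fakem) add the prefix fa-.
The other pattern: stems with 3 vowels insert -ib- after the first vowel.
So bak → fabak.

fabak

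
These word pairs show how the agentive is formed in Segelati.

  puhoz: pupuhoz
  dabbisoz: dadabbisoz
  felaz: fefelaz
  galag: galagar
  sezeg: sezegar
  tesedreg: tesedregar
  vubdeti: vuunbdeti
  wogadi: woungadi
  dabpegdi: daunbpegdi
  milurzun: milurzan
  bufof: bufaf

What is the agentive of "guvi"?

felaz and galag both have last vowel 'a' yet inflect differently (fefelaz, galagar), so the last vowel is not what conditions the rule; the final letter is.
"guvi" ends in -i. The stems ending in -i (vubdeti → vuunbdeti, wogadi → woungadi, dabpegdi → daunbpegdi) insert -un- after the first vowel.
The other patterns: stems ending in -z repeat the first consonant+vowel as a prefix; stems ending in -g add -ar; stems ending in -f or -n change the last vowel to 'a'.
So guvi → guunvi.

guunvi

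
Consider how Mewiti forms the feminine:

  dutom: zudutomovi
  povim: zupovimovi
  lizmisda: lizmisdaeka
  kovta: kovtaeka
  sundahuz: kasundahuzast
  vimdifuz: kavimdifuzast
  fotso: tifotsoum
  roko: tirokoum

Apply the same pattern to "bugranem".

zubugranemovi

"bugranem" ends in -m. The stems ending in -m (dutom → zudutomovi, povim → zupovimovi) add zu- … -ovi around the stem.
So bugranem → zubugranemovi.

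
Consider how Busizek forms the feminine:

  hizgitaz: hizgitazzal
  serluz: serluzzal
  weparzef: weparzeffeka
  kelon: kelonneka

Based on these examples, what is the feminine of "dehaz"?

"dehaz" ends in -z. The stems ending in -z (hizgitaz → hizgitazzal, serluz → serluzzal) double the final consonant and add -al.
The other pattern: stems ending in -f or -n double the final consonant and add -eka.
So dehaz → dehazzal.

dehazzal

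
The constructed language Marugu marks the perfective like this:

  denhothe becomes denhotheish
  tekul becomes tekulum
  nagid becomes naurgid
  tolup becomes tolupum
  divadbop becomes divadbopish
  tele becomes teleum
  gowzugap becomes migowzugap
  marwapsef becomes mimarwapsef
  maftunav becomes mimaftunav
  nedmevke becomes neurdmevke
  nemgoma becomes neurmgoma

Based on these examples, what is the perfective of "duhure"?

tele and denhothe both end in -e yet inflect differently (teleum, denhotheish), so the final letter is not what conditions the rule; the first letter is.
"duhure" begins with d-. The stems beginning with d- (denhothe → denhotheish, divadbop → divadbopish) add -ish.
The other patterns: stems beginning with t- add -um; stems beginning with n- insert -ur- after the first vowel; stems beginning with g- or m- add the prefix mi-.
So duhure → duhureish.

duhureish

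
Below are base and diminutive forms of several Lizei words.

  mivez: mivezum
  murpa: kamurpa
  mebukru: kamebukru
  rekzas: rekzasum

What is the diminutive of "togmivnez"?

"togmivnez" ends in a consonant. The stems ending in a consonant (rekzas → rekzasum, mivez → mivezum) add -um.
The other pattern: stems ending in a vowel add the prefix ka-.
So togmivnez → togmivnezum.

togmivnezum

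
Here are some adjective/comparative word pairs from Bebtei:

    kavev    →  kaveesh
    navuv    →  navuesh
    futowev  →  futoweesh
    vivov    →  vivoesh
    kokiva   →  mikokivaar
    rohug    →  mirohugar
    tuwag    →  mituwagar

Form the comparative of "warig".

miwarigar

navuv and rohug both have last vowel 'u' yet inflect differently (navuesh, mirohugar), so the last vowel is not what conditions the rule; the final letter is.
"warig" ends in -g. The stems ending in -g (rohug → mirohugar, tuwag → mituwagar) add mi- … -ar around the stem.
The other pattern: stems ending in -v drop the final letter and add -esh.
So warig → miwarigar.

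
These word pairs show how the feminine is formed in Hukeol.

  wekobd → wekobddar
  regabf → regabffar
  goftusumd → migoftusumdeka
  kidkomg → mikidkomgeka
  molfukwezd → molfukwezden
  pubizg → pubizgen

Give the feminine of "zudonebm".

"zudonebm" has second-to-last letter 'b'. The stems whose second-to-last letter is 'b' (wekobd → wekobddar, regabf → regabffar) double the final consonant and add -ar.
The other patterns: stems whose second-to-last letter is 'm' add mi- … -eka around the stem; stems whose second-to-last letter is 'z' add -en.
So zudonebm → zudonebmmar.

zudonebmmar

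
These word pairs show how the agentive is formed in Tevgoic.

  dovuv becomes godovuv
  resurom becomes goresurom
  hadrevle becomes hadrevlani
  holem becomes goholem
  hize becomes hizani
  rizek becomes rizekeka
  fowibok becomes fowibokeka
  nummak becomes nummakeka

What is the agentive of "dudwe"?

dudwani

hadrevle and rizek both have last vowel 'e' yet inflect differently (hadrevlani, rizekeka), so the last vowel is not what conditions the rule; the final letter is.
"dudwe" ends in -e. The stems ending in -e (hadrevle → hadrevlani, hize → hizani) drop the final letter and add -ani.
The other patterns: stems ending in -k add -eka; stems ending in -m or -v add the prefix go-.
So dudwe → dudwani.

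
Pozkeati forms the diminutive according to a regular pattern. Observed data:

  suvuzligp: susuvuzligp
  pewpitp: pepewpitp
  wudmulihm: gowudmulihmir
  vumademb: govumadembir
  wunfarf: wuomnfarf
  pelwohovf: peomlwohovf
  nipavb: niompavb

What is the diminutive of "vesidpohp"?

"vesidpohp" has second-to-last letter 'h'. The one such stem in the data (wudmulihm → gowudmulihmir) adds go- … -ir around the stem, so the same rule applies.
So vesidpohp → govesidpohpir.

govesidpohpir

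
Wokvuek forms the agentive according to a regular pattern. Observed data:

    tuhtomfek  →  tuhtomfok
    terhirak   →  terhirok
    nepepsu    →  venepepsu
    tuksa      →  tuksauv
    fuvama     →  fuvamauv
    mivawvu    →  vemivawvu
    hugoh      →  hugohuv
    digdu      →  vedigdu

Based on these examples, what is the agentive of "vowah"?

vowahuv

terhirak and tuksa both have last vowel 'a' yet inflect differently (terhirok, tuksauv), so the last vowel is not what conditions the rule; the final letter is.
"vowah" ends in -h. The one such stem in the data (hugoh → hugohuv) adds -uv, so the same rule applies.
So vowah → vowahuv.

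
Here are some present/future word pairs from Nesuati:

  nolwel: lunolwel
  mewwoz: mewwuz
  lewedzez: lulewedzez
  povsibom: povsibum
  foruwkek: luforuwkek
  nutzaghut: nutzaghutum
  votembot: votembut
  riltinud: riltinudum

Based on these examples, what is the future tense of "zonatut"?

"zonatut" has last vowel 'u'. The stems whose last vowel is 'u' (nutzaghut → nutzaghutum, riltinud → riltinudum) add -um.
The other patterns: stems whose last vowel is 'o' change the last vowel to 'u'; stems whose last vowel is 'e' add the prefix lu-.
So zonatut → zonatutum.

zonatutum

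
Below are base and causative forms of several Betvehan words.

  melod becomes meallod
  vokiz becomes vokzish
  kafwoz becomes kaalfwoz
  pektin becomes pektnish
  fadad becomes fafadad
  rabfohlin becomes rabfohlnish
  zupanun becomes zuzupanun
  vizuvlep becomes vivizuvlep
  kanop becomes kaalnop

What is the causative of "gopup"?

gogopup

"gopup" has last vowel 'u'. The one such stem in the data (zupanun → zuzupanun) repeats the first consonant+vowel as a prefix (as do vizuvlep, fadad), so the same rule applies.
So gopup → gogopup.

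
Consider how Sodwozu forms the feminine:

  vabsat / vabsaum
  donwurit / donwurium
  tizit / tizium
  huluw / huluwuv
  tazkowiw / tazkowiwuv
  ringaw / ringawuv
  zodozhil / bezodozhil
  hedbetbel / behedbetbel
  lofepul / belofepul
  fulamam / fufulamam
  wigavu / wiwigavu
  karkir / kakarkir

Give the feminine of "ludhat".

donwurit and tazkowiw both have last vowel 'i' yet inflect differently (donwurium, tazkowiwuv), so the last vowel is not what conditions the rule; the final letter is.
"ludhat" ends in -t. The stems ending in -t (vabsat → vabsaum, donwurit → donwurium, tizit → tizium) drop the final letter and add -um.
The other patterns: stems ending in -w add -uv; stems ending in -l add the prefix be-; stems ending in -m, -r or -u repeat the first consonant+vowel as a prefix.
So ludhat → ludhaum.

ludhaum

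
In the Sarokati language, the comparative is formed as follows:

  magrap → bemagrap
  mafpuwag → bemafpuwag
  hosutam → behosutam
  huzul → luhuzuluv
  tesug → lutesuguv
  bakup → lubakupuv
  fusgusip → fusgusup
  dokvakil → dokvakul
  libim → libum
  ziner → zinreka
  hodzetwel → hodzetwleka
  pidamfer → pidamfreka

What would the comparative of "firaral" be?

mafpuwag and tesug both end in -g yet inflect differently (bemafpuwag, lutesuguv), so the final letter is not what conditions the rule; the last vowel is.
"firaral" has last vowel 'a'. The stems whose last vowel is 'a' (magrap → bemagrap, mafpuwag → bemafpuwag, hosutam → behosutam) add the prefix be-.
So firaral → befiraral.

befiraral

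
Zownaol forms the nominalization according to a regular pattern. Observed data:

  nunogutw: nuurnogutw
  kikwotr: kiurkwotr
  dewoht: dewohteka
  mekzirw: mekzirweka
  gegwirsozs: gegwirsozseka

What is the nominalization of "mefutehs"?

mefutehseka

nunogutw and mekzirw both end in -w yet inflect differently (nuurnogutw, mekzirweka), so the final letter is not what conditions the rule; the second-to-last letter is.
"mefutehs" has second-to-last letter 'h'. The one such stem in the data (dewoht → dewohteka) adds -eka, so the same rule applies.
The other pattern: stems whose second-to-last letter is 't' insert -ur- after the first vowel.
So mefutehs → mefutehseka.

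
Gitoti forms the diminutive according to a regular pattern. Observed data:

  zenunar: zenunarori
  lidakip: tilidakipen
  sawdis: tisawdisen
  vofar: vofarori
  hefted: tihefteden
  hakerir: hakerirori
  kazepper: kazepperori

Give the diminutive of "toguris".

kazepper and hefted both have last vowel 'e' yet inflect differently (kazepperori, tihefteden), so the last vowel is not what conditions the rule; the final letter is.
"toguris" ends in -s. The one such stem in the data (sawdis → tisawdisen) adds ti- … -en around the stem, so the same rule applies.
The other pattern: stems ending in -r add -ori.
So toguris → titogurisen.

titogurisen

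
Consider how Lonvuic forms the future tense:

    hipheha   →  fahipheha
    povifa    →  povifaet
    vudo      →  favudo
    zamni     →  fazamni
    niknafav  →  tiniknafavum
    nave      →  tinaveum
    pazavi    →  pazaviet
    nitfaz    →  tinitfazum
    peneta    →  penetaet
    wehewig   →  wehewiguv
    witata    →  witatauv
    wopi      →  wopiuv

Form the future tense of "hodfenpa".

"hodfenpa" begins with h-. The one such stem in the data (hipheha → fahipheha) adds the prefix fa-, so the same rule applies.
So hodfenpa → fahodfenpa.

fahodfenpa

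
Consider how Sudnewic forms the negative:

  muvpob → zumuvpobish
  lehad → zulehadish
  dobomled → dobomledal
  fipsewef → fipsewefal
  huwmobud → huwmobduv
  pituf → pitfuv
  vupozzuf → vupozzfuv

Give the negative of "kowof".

zukowofish

lehad and dobomled both end in -d yet inflect differently (zulehadish, dobomledal), so the final letter is not what conditions the rule; the last vowel is.
"kowof" has last vowel 'o'. The one such stem in the data (muvpob → zumuvpobish) adds zu- … -ish around the stem, so the same rule applies.
The other patterns: stems whose last vowel is 'e' add -al; stems whose last vowel is 'u' delete the last vowel and add -uv.
So kowof → zukowofish.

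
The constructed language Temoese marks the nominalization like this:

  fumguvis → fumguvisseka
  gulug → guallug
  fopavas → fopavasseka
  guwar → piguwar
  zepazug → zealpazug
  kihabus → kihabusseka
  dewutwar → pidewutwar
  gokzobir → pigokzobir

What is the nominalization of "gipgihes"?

gipgihesseka

fopavas and dewutwar both have last vowel 'a' yet inflect differently (fopavasseka, pidewutwar), so the last vowel is not what conditions the rule; the final letter is.
"gipgihes" ends in -s. The stems ending in -s (fopavas → fopavasseka, kihabus → kihabusseka, fumguvis → fumguvisseka) double the final consonant and add -eka.
The other patterns: stems ending in -r add the prefix pi-; stems ending in -g insert -al- after the first vowel.
So gipgihes → gipgihesseka.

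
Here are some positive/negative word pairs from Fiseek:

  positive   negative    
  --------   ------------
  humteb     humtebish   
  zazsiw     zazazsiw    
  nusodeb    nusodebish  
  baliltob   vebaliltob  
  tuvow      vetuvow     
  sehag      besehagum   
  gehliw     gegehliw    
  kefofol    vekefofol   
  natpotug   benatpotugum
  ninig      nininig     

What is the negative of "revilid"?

gehliw and tuvow both end in -w yet inflect differently (gegehliw, vetuvow), so the final letter is not what conditions the rule; the last vowel is.
"revilid" has last vowel 'i'. The stems whose last vowel is 'i' (gehliw → gegehliw, ninig → nininig, zazsiw → zazazsiw) repeat the first consonant+vowel as a prefix.
So revilid → rerevilid.

rerevilid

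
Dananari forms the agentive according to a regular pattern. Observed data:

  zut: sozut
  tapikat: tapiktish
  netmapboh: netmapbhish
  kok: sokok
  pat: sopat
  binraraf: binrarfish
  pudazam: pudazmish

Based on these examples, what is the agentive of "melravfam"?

"melravfam" has 3 vowels. The stems with 3 vowels (tapikat → tapiktish, binraraf → binrarfish, netmapboh → netmapbhish) delete the last vowel and add -ish.
So melravfam → melravfmish.

melravfmish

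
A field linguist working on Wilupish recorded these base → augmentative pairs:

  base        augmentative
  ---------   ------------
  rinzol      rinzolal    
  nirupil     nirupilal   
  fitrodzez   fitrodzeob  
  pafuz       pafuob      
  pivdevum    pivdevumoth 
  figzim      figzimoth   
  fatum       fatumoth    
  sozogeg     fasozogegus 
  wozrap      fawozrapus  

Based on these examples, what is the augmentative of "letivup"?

pafuz and pivdevum both have last vowel 'u' yet inflect differently (pafuob, pivdevumoth), so the last vowel is not what conditions the rule; the final letter is.
"letivup" ends in -p. The one such stem in the data (wozrap → fawozrapus) adds fa- … -us around the stem, so the same rule applies.
The other patterns: stems ending in -l add -al; stems ending in -z drop the final letter and add -ob; stems ending in -m add -oth.
So letivup → faletivupus.

faletivupus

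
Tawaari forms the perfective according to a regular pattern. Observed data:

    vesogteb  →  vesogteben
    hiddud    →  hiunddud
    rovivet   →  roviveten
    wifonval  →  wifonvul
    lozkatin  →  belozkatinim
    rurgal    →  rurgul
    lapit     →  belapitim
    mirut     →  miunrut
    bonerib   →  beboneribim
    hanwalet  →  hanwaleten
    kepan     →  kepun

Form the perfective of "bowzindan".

"bowzindan" has last vowel 'a'. The stems whose last vowel is 'a' (wifonval → wifonvul, rurgal → rurgul, kepan → kepun) change the last vowel to 'u'.
So bowzindan → bowzindun.

bowzindun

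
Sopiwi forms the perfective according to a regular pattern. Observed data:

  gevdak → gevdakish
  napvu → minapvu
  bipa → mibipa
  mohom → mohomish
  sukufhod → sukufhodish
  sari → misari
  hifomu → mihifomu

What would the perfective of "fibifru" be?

mifibifru

"fibifru" ends in a vowel. The stems ending in a vowel (napvu → minapvu, hifomu → mihifomu, bipa → mibipa) add the prefix mi-.
So fibifru → mifibifru.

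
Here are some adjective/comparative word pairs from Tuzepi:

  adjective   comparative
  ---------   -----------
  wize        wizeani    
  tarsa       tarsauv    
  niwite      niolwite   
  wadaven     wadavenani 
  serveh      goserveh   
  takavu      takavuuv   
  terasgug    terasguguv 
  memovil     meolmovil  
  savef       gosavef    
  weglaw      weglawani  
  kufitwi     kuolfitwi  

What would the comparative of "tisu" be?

tisuuv

wize and niwite both end in -e yet inflect differently (wizeani, niolwite), so the final letter is not what conditions the rule; the first letter is.
"tisu" begins with t-. The stems beginning with t- (terasgug → terasguguv, takavu → takavuuv, tarsa → tarsauv) add -uv.
The other patterns: stems beginning with s- add the prefix go-; stems beginning with w- add -ani; stems beginning with k-, m- or n- insert -ol- after the first vowel.
So tisu → tisuuv.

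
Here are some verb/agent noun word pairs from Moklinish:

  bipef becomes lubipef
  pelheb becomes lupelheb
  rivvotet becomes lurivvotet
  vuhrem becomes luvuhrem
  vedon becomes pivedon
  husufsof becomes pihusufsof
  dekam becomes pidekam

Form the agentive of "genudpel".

bipef and husufsof both end in -f yet inflect differently (lubipef, pihusufsof), so the final letter is not what conditions the rule; the last vowel is.
"genudpel" has last vowel 'e'. The stems whose last vowel is 'e' (bipef → lubipef, pelheb → lupelheb, rivvotet → lurivvotet) add the prefix lu-.
The other pattern: stems whose last vowel is 'a' or 'o' add the prefix pi-.
So genudpel → lugenudpel.

lugenudpel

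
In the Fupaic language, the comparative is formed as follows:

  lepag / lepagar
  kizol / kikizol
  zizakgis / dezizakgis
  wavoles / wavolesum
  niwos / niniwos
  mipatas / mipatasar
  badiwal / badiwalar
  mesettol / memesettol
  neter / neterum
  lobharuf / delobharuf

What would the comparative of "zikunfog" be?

"zikunfog" has last vowel 'o'. The stems whose last vowel is 'o' (niwos → niniwos, mesettol → memesettol, kizol → kikizol) repeat the first consonant+vowel as a prefix.
So zikunfog → zizikunfog.

zizikunfog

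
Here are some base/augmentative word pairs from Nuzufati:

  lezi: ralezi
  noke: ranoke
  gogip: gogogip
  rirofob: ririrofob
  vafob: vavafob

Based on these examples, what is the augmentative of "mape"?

lezi and gogip both have last vowel 'i' yet inflect differently (ralezi, gogogip), so the last vowel is not what conditions the rule; whether the stem ends in a vowel or a consonant is.
"mape" ends in a vowel. The stems ending in a vowel (lezi → ralezi, noke → ranoke) add the prefix ra-.
So mape → ramape.

ramape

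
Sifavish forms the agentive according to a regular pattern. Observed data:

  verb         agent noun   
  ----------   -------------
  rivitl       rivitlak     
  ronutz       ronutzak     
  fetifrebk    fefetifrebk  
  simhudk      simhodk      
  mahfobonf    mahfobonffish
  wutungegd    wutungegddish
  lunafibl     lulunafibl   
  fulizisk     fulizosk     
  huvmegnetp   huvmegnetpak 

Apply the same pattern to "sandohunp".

rivitl and lunafibl both end in -l yet inflect differently (rivitlak, lulunafibl), so the final letter is not what conditions the rule; the second-to-last letter is.
"sandohunp" has second-to-last letter 'n'. The one such stem in the data (mahfobonf → mahfobonffish) doubles the final consonant and adds -ish (as does wutungegd), so the same rule applies.
The other patterns: stems whose second-to-last letter is 'd' or 's' change the last vowel to 'o'; stems whose second-to-last letter is 't' add -ak; stems whose second-to-last letter is 'b' repeat the first consonant+vowel as a prefix.
So sandohunp → sandohunppish.

sandohunppish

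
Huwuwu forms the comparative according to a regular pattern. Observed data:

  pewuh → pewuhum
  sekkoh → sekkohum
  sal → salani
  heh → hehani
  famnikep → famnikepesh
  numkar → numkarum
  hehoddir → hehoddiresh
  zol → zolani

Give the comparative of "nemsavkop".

nemsavkopesh

heh and sekkoh both end in -h yet inflect differently (hehani, sekkohum), so the final letter is not what conditions the rule; the number of vowels is.
"nemsavkop" has 3 vowels. The stems with 3 vowels (famnikep → famnikepesh, hehoddir → hehoddiresh) add -esh.
The other patterns: stems with 1 vowel add -ani; stems with 2 vowels add -um.
So nemsavkop → nemsavkopesh.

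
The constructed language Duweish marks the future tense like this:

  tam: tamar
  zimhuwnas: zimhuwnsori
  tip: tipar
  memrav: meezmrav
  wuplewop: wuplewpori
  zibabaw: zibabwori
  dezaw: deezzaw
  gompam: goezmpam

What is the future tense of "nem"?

nemar

tam and gompam both end in -m yet inflect differently (tamar, goezmpam), so the final letter is not what conditions the rule; the number of vowels is.
"nem" has 1 vowel. The stems with 1 vowel (tam → tamar, tip → tipar) add -ar.
So nem → nemar.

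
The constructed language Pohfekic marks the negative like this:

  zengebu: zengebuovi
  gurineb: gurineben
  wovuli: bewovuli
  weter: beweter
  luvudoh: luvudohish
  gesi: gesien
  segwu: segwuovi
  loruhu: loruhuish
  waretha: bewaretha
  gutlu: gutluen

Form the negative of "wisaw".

"wisaw" begins with w-. The stems beginning with w- (waretha → bewaretha, weter → beweter, wovuli → bewovuli) add the prefix be-.
The other patterns: stems beginning with l- add -ish; stems beginning with g- add -en; stems beginning with s- or z- add -ovi.
So wisaw → bewisaw.

bewisaw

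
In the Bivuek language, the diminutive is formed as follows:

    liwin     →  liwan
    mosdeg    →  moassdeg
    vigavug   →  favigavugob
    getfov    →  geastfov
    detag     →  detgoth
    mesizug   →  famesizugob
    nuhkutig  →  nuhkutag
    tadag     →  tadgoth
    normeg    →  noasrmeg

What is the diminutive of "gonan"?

tadag and mosdeg both end in -g yet inflect differently (tadgoth, moassdeg), so the final letter is not what conditions the rule; the last vowel is.
"gonan" has last vowel 'a'. The stems whose last vowel is 'a' (tadag → tadgoth, detag → detgoth) delete the last vowel and add -oth.
The other patterns: stems whose last vowel is 'e' or 'o' insert -as- after the first vowel; stems whose last vowel is 'i' change the last vowel to 'a'; stems whose last vowel is 'u' add fa- … -ob around the stem.
So gonan → gonnoth.

gonnoth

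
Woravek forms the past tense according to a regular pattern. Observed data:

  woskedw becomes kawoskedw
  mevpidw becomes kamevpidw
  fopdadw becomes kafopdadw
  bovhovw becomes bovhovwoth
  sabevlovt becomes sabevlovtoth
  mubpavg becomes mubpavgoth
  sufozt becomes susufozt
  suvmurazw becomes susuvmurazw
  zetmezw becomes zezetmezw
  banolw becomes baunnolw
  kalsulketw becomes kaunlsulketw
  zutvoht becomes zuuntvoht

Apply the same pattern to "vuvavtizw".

woskedw and bovhovw both end in -w yet inflect differently (kawoskedw, bovhovwoth), so the final letter is not what conditions the rule; the second-to-last letter is.
"vuvavtizw" has second-to-last letter 'z'. The stems whose second-to-last letter is 'z' (sufozt → susufozt, suvmurazw → susuvmurazw, zetmezw → zezetmezw) repeat the first consonant+vowel as a prefix.
The other patterns: stems whose second-to-last letter is 'd' add the prefix ka-; stems whose second-to-last letter is 'v' add -oth; stems whose second-to-last letter is 'h', 'l' or 't' insert -un- after the first vowel.
So vuvavtizw → vuvuvavtizw.

vuvuvavtizw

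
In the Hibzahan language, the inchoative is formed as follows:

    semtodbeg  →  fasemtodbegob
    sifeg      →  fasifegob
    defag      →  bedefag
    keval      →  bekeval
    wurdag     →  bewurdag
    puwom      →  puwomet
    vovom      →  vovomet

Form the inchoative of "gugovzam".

semtodbeg and defag both end in -g yet inflect differently (fasemtodbegob, bedefag), so the final letter is not what conditions the rule; the last vowel is.
"gugovzam" has last vowel 'a'. The stems whose last vowel is 'a' (defag → bedefag, keval → bekeval, wurdag → bewurdag) add the prefix be-.
So gugovzam → begugovzam.

begugovzam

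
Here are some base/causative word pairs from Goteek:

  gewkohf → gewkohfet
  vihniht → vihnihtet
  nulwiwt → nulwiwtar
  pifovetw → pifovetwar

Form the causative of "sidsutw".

vihniht and nulwiwt both end in -t yet inflect differently (vihnihtet, nulwiwtar), so the final letter is not what conditions the rule; the second-to-last letter is.
"sidsutw" has second-to-last letter 't'. The one such stem in the data (pifovetw → pifovetwar) adds -ar, so the same rule applies.
So sidsutw → sidsutwar.

sidsutwar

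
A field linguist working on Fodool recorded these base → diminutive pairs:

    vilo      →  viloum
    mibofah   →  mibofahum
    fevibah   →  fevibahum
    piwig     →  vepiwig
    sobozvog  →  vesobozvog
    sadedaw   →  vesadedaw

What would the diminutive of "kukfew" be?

vilo and sobozvog both have last vowel 'o' yet inflect differently (viloum, vesobozvog), so the last vowel is not what conditions the rule; the final letter is.
"kukfew" ends in -w. The one such stem in the data (sadedaw → vesadedaw) adds the prefix ve-, so the same rule applies.
The other pattern: stems ending in -h or -o add -um.
So kukfew → vekukfew.

vekukfew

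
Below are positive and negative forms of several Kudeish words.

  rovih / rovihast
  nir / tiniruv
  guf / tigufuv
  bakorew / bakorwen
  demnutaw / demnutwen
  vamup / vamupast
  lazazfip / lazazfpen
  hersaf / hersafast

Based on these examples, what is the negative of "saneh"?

sanehast

guf and hersaf both end in -f yet inflect differently (tigufuv, hersafast), so the final letter is not what conditions the rule; the number of vowels is.
"saneh" has 2 vowels. The stems with 2 vowels (rovih → rovihast, vamup → vamupast, hersaf → hersafast) add -ast.
The other patterns: stems with 1 vowel add ti- … -uv around the stem; stems with 3 vowels delete the last vowel and add -en.
So saneh → sanehast.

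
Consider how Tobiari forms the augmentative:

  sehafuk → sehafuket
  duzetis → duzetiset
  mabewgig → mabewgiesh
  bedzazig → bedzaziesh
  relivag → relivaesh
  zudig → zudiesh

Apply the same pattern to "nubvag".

"nubvag" ends in -g. The stems ending in -g (mabewgig → mabewgiesh, zudig → zudiesh, relivag → relivaesh) drop the final letter and add -esh.
So nubvag → nubvaesh.

nubvaesh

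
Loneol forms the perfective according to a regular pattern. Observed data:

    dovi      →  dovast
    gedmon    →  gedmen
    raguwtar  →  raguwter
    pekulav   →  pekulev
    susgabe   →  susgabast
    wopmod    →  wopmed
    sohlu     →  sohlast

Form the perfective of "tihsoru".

tihsorast

wopmod and dovi both have 2 vowels yet inflect differently (wopmed, dovast), so the number of vowels is not what conditions the rule; whether the stem ends in a vowel or a consonant is.
"tihsoru" ends in a vowel. The stems ending in a vowel (dovi → dovast, sohlu → sohlast, susgabe → susgabast) drop the final letter and add -ast.
So tihsoru → tihsorast.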